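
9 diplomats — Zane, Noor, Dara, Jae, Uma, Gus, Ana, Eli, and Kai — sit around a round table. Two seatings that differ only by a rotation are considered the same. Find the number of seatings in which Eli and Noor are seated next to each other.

Treat {Eli, Noor} as one unit (2 internal orders) and seat the resulting 8 units around the table: (7)! circular arrangements.
So 2 × (7)! = 2 × 5040 = 10080.

10080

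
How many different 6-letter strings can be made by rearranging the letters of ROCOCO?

Letter multiplicities in ROCOCO: C×2, O×3, R×1.
Dividing 6! = 720 by 3!·2! = 12 for the repeated letters gives 60.

60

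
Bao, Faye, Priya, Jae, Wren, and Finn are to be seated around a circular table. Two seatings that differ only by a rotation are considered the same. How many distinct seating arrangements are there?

120

Fix one person's seat to break rotational symmetry; the remaining 5 people can be arranged in (5)! = 120 ways.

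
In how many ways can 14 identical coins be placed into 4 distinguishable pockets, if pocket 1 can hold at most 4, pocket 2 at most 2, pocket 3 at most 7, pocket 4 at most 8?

Ignoring the caps, the number of non-negative solutions to x_1+…+x_4 = 14 is C(17,3) = 680.
Subtract solutions that violate a single cap (substitute x_i' = x_i − (cap_i+1)): x_1 ≥ 5 gives C(12,3) = 220; x_2 ≥ 3 gives C(14,3) = 364; x_3 ≥ 8 gives C(9,3) = 84; x_4 ≥ 9 gives C(8,3) = 56. Together 724.
Add back pairs where two caps are both exceeded: 84 + 4 + 1 + 20 + 10 + 0 = 119.
By inclusion–exclusion the count is 680 − 724 + 119 = 75.

75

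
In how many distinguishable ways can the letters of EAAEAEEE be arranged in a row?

56

The 8 letters of EAAEAEEE have repeats: A appearing 3 times and E appearing 5 times.
Dividing 8! = 40320 by 5!·3! = 720 for the repeated letters gives 56.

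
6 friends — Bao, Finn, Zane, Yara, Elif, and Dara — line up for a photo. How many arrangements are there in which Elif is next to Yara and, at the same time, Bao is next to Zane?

Treat {Elif,Yara} as one block (2 orders) and {Bao,Zane} as another (2 orders).
That leaves 4 units to arrange: 2 × 2 × 4! = 4 × 24 = 96.

96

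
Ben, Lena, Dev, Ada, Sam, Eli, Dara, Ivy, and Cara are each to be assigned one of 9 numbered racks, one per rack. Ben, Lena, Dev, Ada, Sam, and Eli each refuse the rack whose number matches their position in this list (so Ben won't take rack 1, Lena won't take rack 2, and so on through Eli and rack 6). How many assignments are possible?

Let Aᵢ (for 1 ≤ i ≤ 6) be the placements that put person i in their forbidden rack. Any j of these fix j positions, leaving (9−j)! ways to fill the rest, and there are C(6,j) ways to pick which j.
By inclusion–exclusion, the number of valid placements is Σ_{j=0}^{6} (−1)^j C(6,j)·(9−j)!.
Computing: 362880 − 241920 + 75600 − 14400 + 1800 − 144 + 6 = 183822.

183822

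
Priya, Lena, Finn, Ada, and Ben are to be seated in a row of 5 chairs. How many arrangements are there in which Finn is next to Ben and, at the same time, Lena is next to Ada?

Treat {Finn,Ben} as one block (2 orders) and {Lena,Ada} as another (2 orders).
That leaves 3 units to arrange: 2 × 2 × 3! = 4 × 6 = 24.

24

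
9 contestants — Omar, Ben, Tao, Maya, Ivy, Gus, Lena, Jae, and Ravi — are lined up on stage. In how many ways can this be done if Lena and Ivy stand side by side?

Glue Lena and Ivy into one block (2 internal orders), leaving 8 units to arrange in a row.
That gives 2 × 8! = 2 × 40320 = 80640.

80640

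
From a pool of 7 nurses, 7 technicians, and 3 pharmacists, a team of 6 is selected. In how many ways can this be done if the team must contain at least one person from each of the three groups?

8967

With no constraint there are C(17,6) = 12376 possible selections.
Subtract selections that omit an entire group: no nurses → C(10,6) = 210; no technicians → C(10,6) = 210; no pharmacists → C(14,6) = 3003.
Add back selections omitting two groups (i.e. drawn from a single group): C(7,6) + C(7,6) + C(3,6) = 14.
By inclusion–exclusion: 12376 − 3423 + 14 = 8967.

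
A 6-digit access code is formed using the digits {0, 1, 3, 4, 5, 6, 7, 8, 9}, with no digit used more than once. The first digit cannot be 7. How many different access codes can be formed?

The first digit has 9−1 = 8 choices (anything except 7).
The remaining 5 digits are filled from the other 8 symbols without repetition: 8 × 7 × 6 × 5 × 4 = 6720.
Total: 8 × 6720 = 53760.

53760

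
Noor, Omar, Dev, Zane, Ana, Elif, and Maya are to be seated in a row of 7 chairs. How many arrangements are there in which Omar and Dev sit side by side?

Glue Omar and Dev into one block (2 internal orders), leaving 6 units to arrange in a row.
So the count is 2·(6)! = 1440.

1440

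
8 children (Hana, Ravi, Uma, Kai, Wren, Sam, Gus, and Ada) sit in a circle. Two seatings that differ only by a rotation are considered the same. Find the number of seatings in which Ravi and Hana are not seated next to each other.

3600

Without the restriction there are (7)! = 5040 seatings.
Seatings with Ravi beside Hana: treat them as a block with 2 internal orders, giving 2 × (6)! = 1440.
Subtracting, 5040 − 1440 = 3600.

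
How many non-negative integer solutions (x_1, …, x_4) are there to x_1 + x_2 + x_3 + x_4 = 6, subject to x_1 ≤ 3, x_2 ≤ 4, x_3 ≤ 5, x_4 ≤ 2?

By stars and bars, unrestricted non-negative solutions to x_1+…+x_4 = 6 number C(6+3,3) = 84.
Subtract solutions that violate a single cap (substitute x_i' = x_i − (cap_i+1)): x_1 ≥ 4 gives C(5,3) = 10; x_2 ≥ 5 gives C(4,3) = 4; x_3 ≥ 6 gives C(3,3) = 1; x_4 ≥ 3 gives C(6,3) = 20. Together 35.
No two caps can be exceeded simultaneously, so the pair terms are all 0.
By inclusion–exclusion the count is 84 − 35 + 0 = 49.

49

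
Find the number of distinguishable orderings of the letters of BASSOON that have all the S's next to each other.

360

Treat the 2 copies of S as a single block. The multiset to arrange is then {SS, A, B, N, O, O}, 6 items in all.
That gives (6)!/(2!) = 360 arrangements.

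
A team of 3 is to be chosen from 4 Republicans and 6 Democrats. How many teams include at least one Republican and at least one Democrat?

96

Total 3-person selections from all 10: C(10,3) = 120.
Selections missing a whole group: no Republicans → C(6,3) = 20; no Democrats → C(4,3) = 4.
Both groups omitted at once is impossible, so 120 − 24 = 96.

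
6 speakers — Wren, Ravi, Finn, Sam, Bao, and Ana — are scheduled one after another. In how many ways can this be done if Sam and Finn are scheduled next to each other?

Glue Sam and Finn into one block (2 internal orders), leaving 5 units to arrange in a row.
That gives 2 × 5! = 2 × 120 = 240.

240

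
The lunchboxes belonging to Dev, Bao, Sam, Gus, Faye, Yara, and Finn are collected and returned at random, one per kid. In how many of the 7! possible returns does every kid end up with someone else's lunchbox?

This is the derangement count D_7: permutations of 7 items with no fixed point.
By inclusion–exclusion this is Σ_{j=0}^{7} (−1)^j C(7,j)·(7−j)!.
Computing: 5040 − 5040 + 2520 − 840 + 210 − 42 + 7 − 1 = 1854.

1854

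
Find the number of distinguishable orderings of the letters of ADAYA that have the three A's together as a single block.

Treat the 3 copies of A as a single block. The multiset to arrange is then {AAA, D, Y}, 3 items in all.
All 3 items are distinct, so there are (3)! = 6 arrangements.

6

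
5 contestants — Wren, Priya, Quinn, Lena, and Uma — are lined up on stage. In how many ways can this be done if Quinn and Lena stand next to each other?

48

Glue Quinn and Lena into one block (2 internal orders), leaving 4 units to arrange in a row.
So the count is 2·(4)! = 48.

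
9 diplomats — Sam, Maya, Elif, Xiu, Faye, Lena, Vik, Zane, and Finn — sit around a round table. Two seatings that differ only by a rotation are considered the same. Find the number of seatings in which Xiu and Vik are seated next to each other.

10080

Glue Xiu and Vik into a block (2 internal orders). Seating 8 units around a circle gives (7)! arrangements.
So 2 × (7)! = 2 × 5040 = 10080.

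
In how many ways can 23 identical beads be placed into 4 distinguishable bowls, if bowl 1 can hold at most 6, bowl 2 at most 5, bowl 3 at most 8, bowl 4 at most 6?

By stars and bars, unrestricted non-negative solutions to x_1+…+x_4 = 23 number C(23+3,3) = 2600.
Subtract solutions that violate a single cap (substitute x_i' = x_i − (cap_i+1)): x_1 ≥ 7 gives C(19,3) = 969; x_2 ≥ 6 gives C(20,3) = 1140; x_3 ≥ 9 gives C(17,3) = 680; x_4 ≥ 7 gives C(19,3) = 969. Together 3758.
Add back pairs where two caps are both exceeded: 286 + 120 + 220 + 165 + 286 + 120 = 1197.
Subtract triples: 4 + 20 + 1 + 4 = 29.
By inclusion–exclusion the count is 2600 − 3758 + 1197 − 29 = 10.

10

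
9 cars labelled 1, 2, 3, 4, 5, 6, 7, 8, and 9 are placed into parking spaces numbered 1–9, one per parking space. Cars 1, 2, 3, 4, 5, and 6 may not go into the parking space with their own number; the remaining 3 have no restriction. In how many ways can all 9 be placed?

Let Aᵢ (for 1 ≤ i ≤ 6) be the placements that put car i in its forbidden parking space. Any j of these fix j positions, leaving (9−j)! ways to fill the rest, and there are C(6,j) ways to pick which j.
By inclusion–exclusion, the number of valid placements is Σ_{j=0}^{6} (−1)^j C(6,j)·(9−j)!.
Computing: 362880 − 241920 + 75600 − 14400 + 1800 − 144 + 6 = 183822.

183822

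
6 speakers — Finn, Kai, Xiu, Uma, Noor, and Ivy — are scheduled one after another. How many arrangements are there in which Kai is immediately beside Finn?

Glue Kai and Finn into one block (2 internal orders), leaving 5 units to arrange in a row.
That gives 2 × 5! = 2 × 120 = 240.

240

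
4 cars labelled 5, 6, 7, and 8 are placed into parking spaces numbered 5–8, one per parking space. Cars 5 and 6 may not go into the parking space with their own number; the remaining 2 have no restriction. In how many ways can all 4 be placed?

Let Aᵢ (for i ∈ {5, 6}) be the placements that put car i in its forbidden parking space. Any j of these fix j positions, leaving (4−j)! ways to fill the rest, and there are C(2,j) ways to pick which j.
By inclusion–exclusion, the number of valid placements is Σ_{j=0}^{2} (−1)^j C(2,j)·(4−j)!.
Computing: 24 − 12 + 2 = 14.

14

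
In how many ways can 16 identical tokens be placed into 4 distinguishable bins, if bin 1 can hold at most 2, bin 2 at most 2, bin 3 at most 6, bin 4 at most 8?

10

By stars and bars, unrestricted non-negative solutions to x_1+…+x_4 = 16 number C(16+3,3) = 969.
Subtract solutions that violate a single cap (substitute x_i' = x_i − (cap_i+1)): x_1 ≥ 3 gives C(16,3) = 560; x_2 ≥ 3 gives C(16,3) = 560; x_3 ≥ 7 gives C(12,3) = 220; x_4 ≥ 9 gives C(10,3) = 120. Together 1460.
Add back pairs where two caps are both exceeded: 286 + 84 + 35 + 84 + 35 + 1 = 525.
Subtract triples: 20 + 4 + 0 + 0 = 24.
By inclusion–exclusion the count is 969 − 1460 + 525 − 24 = 10.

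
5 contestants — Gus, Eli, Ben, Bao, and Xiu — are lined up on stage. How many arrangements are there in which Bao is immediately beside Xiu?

48

Glue Bao and Xiu into one block (2 internal orders), leaving 4 units to arrange in a row.
So the count is 2·(4)! = 48.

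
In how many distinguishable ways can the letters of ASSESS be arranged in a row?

30

The 6 letters of ASSESS have repeats: S appearing 4 times.
Dividing 6! = 720 by 4! = 24 for the repeated letters gives 30.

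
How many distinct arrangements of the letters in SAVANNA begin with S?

60

With the first slot taken by S, it remains to arrange the other 6 letters (AVANNA).
Those 6 letters have A appearing 3 times and N appearing twice, giving (6)!/(3!·2!) = 60.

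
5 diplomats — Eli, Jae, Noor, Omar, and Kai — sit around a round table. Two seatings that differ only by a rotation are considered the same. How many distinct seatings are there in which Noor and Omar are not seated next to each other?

12

All circular seatings of 5 people number (4)! = 24.
Those with Noor next to Omar: fuse the pair into one unit and seat 4 units around a circle — 2·(3)! = 12.
Subtracting, 24 − 12 = 12.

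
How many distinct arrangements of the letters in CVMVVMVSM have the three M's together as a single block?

210

Treat the 3 copies of M as a single block. The multiset to arrange is then {MMM, C, S, V, V, V, V}, 7 items in all.
That gives (7)!/(4!) = 210 arrangements.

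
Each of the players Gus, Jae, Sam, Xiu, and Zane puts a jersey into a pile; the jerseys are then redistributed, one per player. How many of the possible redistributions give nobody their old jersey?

44

Count assignments avoiding every fixed point. For any j of the 5 players fixed to their old jersey, the other 5−j can be arranged in (5−j)! ways.
By inclusion–exclusion this is Σ_{j=0}^{5} (−1)^j C(5,j)·(5−j)!.
Computing: 120 − 120 + 60 − 20 + 5 − 1 = 44.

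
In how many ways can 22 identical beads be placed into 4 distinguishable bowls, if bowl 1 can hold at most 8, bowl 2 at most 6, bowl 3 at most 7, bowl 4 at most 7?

84

Ignoring the caps, the number of non-negative solutions to x_1+…+x_4 = 22 is C(25,3) = 2300.
Subtract solutions that violate a single cap (substitute x_i' = x_i − (cap_i+1)): x_1 ≥ 9 gives C(16,3) = 560; x_2 ≥ 7 gives C(18,3) = 816; x_3 ≥ 8 gives C(17,3) = 680; x_4 ≥ 8 gives C(17,3) = 680. Together 2736.
Add back pairs where two caps are both exceeded: 84 + 56 + 56 + 120 + 120 + 84 = 520.
By inclusion–exclusion the count is 2300 − 2736 + 520 = 84.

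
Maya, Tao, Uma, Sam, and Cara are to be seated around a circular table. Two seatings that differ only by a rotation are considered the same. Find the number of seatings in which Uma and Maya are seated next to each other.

Glue Uma and Maya into a block (2 internal orders). Seating 4 units around a circle gives (3)! arrangements.
So 2 × (3)! = 2 × 6 = 12.

12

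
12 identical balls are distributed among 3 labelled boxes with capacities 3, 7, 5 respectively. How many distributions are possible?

Without the upper bounds there are C(14,2) = 91 ways to split 12 among 3 boxes.
Subtract solutions that violate a single cap (substitute x_i' = x_i − (cap_i+1)): x_1 ≥ 4 gives C(10,2) = 45; x_2 ≥ 8 gives C(6,2) = 15; x_3 ≥ 6 gives C(8,2) = 28. Together 88.
Add back pairs where two caps are both exceeded: 1 + 6 + 0 = 7.
By inclusion–exclusion the count is 91 − 88 + 7 = 10.

10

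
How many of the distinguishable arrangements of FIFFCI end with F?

Fix F in the last position and arrange the remaining 5 letters.
Those 5 letters have F appearing twice and I appearing twice, giving (5)!/(2!·2!) = 30.

30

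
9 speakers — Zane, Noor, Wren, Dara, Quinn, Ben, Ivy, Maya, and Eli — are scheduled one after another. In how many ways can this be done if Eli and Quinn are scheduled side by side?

80640

Place the 7 others and the Eli-Quinn pair as 8 objects in a line; the pair has 2 internal arrangements.
So the count is 2·(8)! = 80640.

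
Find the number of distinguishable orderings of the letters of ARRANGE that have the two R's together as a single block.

360

Treat the 2 copies of R as a single block. The multiset to arrange is then {RR, A, A, E, G, N}, 6 items in all.
That gives (6)!/(2!) = 360 arrangements.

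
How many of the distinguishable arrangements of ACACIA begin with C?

20

Fix C in the first position and arrange the remaining 5 letters.
Those 5 letters have A appearing 3 times, giving (5)!/(3!) = 20.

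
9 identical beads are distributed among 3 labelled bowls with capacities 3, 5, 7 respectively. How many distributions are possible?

Ignoring the caps, the number of non-negative solutions to x_1+…+x_3 = 9 is C(11,2) = 55.
Subtract solutions that violate a single cap (substitute x_i' = x_i − (cap_i+1)): x_1 ≥ 4 gives C(7,2) = 21; x_2 ≥ 6 gives C(5,2) = 10; x_3 ≥ 8 gives C(3,2) = 3. Together 34.
No two caps can be exceeded simultaneously, so the pair terms are all 0.
By inclusion–exclusion the count is 55 − 34 + 0 = 21.

21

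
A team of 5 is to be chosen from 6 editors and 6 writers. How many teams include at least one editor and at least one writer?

Unrestricted: C(12,5) = 792 ways to pick any 5 of the 12.
Subtract selections that omit an entire group: no editors → C(6,5) = 6; no writers → C(6,5) = 6.
Both groups omitted at once is impossible, so 792 − 12 = 780.

780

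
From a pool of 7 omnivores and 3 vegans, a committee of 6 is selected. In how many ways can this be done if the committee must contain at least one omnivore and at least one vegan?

Unrestricted: C(10,6) = 210 ways to pick any 6 of the 10.
Selections missing a whole group: no omnivores → C(3,6) = 0; no vegans → C(7,6) = 7.
Both groups omitted at once is impossible, so 210 − 7 = 203.

203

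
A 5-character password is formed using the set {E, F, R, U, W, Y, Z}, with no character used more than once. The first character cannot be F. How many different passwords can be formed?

2160

The first character has 7−1 = 6 choices (anything except F).
The remaining 4 characters are filled from the other 6 symbols without repetition: 6 × 5 × 4 × 3 = 360.
Total: 6 × 360 = 2160.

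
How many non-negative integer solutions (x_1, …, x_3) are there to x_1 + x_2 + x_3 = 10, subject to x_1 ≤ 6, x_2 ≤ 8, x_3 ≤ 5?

38

Without the upper bounds there are C(12,2) = 66 ways to split 10 among 3 variables.
Subtract solutions that violate a single cap (substitute x_i' = x_i − (cap_i+1)): x_1 ≥ 7 gives C(5,2) = 10; x_2 ≥ 9 gives C(3,2) = 3; x_3 ≥ 6 gives C(6,2) = 15. Together 28.
No two caps can be exceeded simultaneously, so the pair terms are all 0.
By inclusion–exclusion the count is 66 − 28 + 0 = 38.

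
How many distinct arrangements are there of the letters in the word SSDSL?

20

SSDSL has 5 letters with S appearing 3 times.
So there are 5! / (3!) = 20 distinguishable arrangements.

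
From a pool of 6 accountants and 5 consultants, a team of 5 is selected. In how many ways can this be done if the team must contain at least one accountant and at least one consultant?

With no constraint there are C(11,5) = 462 possible selections.
Subtract selections that omit an entire group: no accountants → C(5,5) = 1; no consultants → C(6,5) = 6.
Both groups omitted at once is impossible, so 462 − 7 = 455.

455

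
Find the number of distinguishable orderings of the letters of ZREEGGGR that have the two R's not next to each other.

1260

There are 8!/(3!·2!·2!) = 1680 arrangements of ZREEGGGR in total.
If the two R's are adjacent, glue them into one block, leaving 7 items to arrange: (7)!/(3!·2!) = 420 ways.
Hence 1680 − 420 = 1260.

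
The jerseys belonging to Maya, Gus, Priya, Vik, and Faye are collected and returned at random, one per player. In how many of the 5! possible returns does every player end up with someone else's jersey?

Count assignments avoiding every fixed point. For any j of the 5 players fixed to their old jersey, the other 5−j can be arranged in (5−j)! ways.
By inclusion–exclusion this is Σ_{j=0}^{5} (−1)^j C(5,j)·(5−j)!.
Computing: 120 − 120 + 60 − 20 + 5 − 1 = 44.

44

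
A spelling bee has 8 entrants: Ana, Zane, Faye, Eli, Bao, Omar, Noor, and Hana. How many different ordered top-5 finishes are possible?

This is an ordered selection of 5 from 8: P(8,5).
That gives 8 × 7 × 6 × 5 × 4 = 6720.

6720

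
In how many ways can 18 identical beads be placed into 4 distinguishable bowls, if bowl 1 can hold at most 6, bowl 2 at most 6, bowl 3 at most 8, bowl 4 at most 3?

52

By stars and bars, unrestricted non-negative solutions to x_1+…+x_4 = 18 number C(18+3,3) = 1330.
Subtract solutions that violate a single cap (substitute x_i' = x_i − (cap_i+1)): x_1 ≥ 7 gives C(14,3) = 364; x_2 ≥ 7 gives C(14,3) = 364; x_3 ≥ 9 gives C(12,3) = 220; x_4 ≥ 4 gives C(17,3) = 680. Together 1628.
Add back pairs where two caps are both exceeded: 35 + 10 + 120 + 10 + 120 + 56 = 351.
Subtract triples: 0 + 1 + 0 + 0 = 1.
By inclusion–exclusion the count is 1330 − 1628 + 351 − 1 = 52.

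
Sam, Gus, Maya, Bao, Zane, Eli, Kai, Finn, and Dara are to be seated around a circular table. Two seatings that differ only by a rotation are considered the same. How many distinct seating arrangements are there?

40320

Seat Sam anywhere (absorbing the rotational symmetry), then permute the other 8: (8)! = 40320.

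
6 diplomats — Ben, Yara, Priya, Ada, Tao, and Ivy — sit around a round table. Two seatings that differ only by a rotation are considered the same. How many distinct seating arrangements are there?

Seat Ben anywhere (absorbing the rotational symmetry), then permute the other 5: (5)! = 120.

120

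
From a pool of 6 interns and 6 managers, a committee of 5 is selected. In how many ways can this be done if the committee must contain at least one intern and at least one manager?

Total 5-person selections from all 12: C(12,5) = 792.
Selections missing a whole group: no interns → C(6,5) = 6; no managers → C(6,5) = 6.
Both groups omitted at once is impossible, so 792 − 12 = 780.

780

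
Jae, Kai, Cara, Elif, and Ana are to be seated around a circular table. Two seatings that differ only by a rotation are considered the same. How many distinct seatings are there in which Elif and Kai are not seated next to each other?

12

All circular seatings of 5 people number (4)! = 24.
Seatings with Elif beside Kai: treat them as a block with 2 internal orders, giving 2 × (3)! = 12.
Subtracting, 24 − 12 = 12.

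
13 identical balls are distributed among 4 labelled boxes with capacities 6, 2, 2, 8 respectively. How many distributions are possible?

Ignoring the caps, the number of non-negative solutions to x_1+…+x_4 = 13 is C(16,3) = 560.
Subtract solutions that violate a single cap (substitute x_i' = x_i − (cap_i+1)): x_1 ≥ 7 gives C(9,3) = 84; x_2 ≥ 3 gives C(13,3) = 286; x_3 ≥ 3 gives C(13,3) = 286; x_4 ≥ 9 gives C(7,3) = 35. Together 691.
Add back pairs where two caps are both exceeded: 20 + 20 + 0 + 120 + 4 + 4 = 168.
Subtract triples: 1 + 0 + 0 + 0 = 1.
By inclusion–exclusion the count is 560 − 691 + 168 − 1 = 36.

36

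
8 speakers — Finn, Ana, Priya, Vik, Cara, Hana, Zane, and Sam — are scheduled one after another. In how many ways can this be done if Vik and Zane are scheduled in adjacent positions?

10080

Place the 6 others and the Vik-Zane pair as 7 objects in a line; the pair has 2 internal arrangements.
That gives 2 × 7! = 2 × 5040 = 10080.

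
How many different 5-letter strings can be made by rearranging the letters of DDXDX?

10

Letter multiplicities in DDXDX: D×3, X×2.
Dividing 5! = 120 by 3!·2! = 12 for the repeated letters gives 10.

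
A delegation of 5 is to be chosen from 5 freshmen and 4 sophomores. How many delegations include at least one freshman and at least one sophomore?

Total 5-person selections from all 9: C(9,5) = 126.
Selections missing a whole group: no freshmen → C(4,5) = 0; no sophomores → C(5,5) = 1.
Both groups omitted at once is impossible, so 126 − 1 = 125.

125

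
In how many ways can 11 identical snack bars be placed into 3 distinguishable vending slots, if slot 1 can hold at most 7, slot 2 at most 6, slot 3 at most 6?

Ignoring the caps, the number of non-negative solutions to x_1+…+x_3 = 11 is C(13,2) = 78.
Subtract solutions that violate a single cap (substitute x_i' = x_i − (cap_i+1)): x_1 ≥ 8 gives C(5,2) = 10; x_2 ≥ 7 gives C(6,2) = 15; x_3 ≥ 7 gives C(6,2) = 15. Together 40.
No two caps can be exceeded simultaneously, so the pair terms are all 0.
By inclusion–exclusion the count is 78 − 40 + 0 = 38.

38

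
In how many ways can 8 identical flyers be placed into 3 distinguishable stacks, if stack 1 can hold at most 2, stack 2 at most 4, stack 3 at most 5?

9

Ignoring the caps, the number of non-negative solutions to x_1+…+x_3 = 8 is C(10,2) = 45.
Subtract solutions that violate a single cap (substitute x_i' = x_i − (cap_i+1)): x_1 ≥ 3 gives C(7,2) = 21; x_2 ≥ 5 gives C(5,2) = 10; x_3 ≥ 6 gives C(4,2) = 6. Together 37.
Add back pairs where two caps are both exceeded: 1 + 0 + 0 = 1.
By inclusion–exclusion the count is 45 − 37 + 1 = 9.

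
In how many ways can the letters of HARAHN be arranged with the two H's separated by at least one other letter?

120

Total arrangements of HARAHN: 6!/(2!·2!) = 180.
If the two H's are adjacent, glue them into one block, leaving 5 items to arrange: (5)!/(2!) = 60 ways.
Subtracting, 180 − 60 = 120 arrangements keep the H's apart.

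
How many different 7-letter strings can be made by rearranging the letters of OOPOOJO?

42

Letter multiplicities in OOPOOJO: J×1, O×5, P×1.
So there are 7! / (5!) = 42 distinguishable arrangements.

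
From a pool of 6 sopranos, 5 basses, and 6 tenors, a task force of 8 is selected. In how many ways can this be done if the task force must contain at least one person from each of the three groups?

23485

Unrestricted: C(17,8) = 24310 ways to pick any 8 of the 17.
Subtract selections that omit an entire group: no sopranos → C(11,8) = 165; no basses → C(12,8) = 495; no tenors → C(11,8) = 165.
Add back selections omitting two groups (i.e. drawn from a single group): C(6,8) + C(5,8) + C(6,8) = 0.
By inclusion–exclusion: 24310 − 825 + 0 = 23485.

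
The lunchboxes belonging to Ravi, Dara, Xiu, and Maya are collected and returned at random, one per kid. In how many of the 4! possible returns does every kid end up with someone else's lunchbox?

9

Let Aᵢ be the assignments in which kid i gets their own lunchbox. We want the size of the complement of A₁∪…∪A_4.
By inclusion–exclusion this is Σ_{j=0}^{4} (−1)^j C(4,j)·(4−j)!.
Computing: 24 − 24 + 12 − 4 + 1 = 9.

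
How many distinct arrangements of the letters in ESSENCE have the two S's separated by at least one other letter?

300

There are 7!/(3!·2!) = 420 arrangements of ESSENCE in total.
Arrangements with the S's together: treat SS as one letter, giving (6)!/(3!) = 120.
Subtracting, 420 − 120 = 300 arrangements keep the S's apart.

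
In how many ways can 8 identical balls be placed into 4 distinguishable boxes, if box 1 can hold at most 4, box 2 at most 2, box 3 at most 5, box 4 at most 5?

Without the upper bounds there are C(11,3) = 165 ways to split 8 among 4 boxes.
Subtract solutions that violate a single cap (substitute x_i' = x_i − (cap_i+1)): x_1 ≥ 5 gives C(6,3) = 20; x_2 ≥ 3 gives C(8,3) = 56; x_3 ≥ 6 gives C(5,3) = 10; x_4 ≥ 6 gives C(5,3) = 10. Together 96.
Add back pairs where two caps are both exceeded: 1 + 0 + 0 + 0 + 0 + 0 = 1.
By inclusion–exclusion the count is 165 − 96 + 1 = 70.

70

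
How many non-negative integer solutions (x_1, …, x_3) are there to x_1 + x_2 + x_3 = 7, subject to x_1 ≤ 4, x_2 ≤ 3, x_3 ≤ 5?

17

By stars and bars, unrestricted non-negative solutions to x_1+…+x_3 = 7 number C(7+2,2) = 36.
Subtract solutions that violate a single cap (substitute x_i' = x_i − (cap_i+1)): x_1 ≥ 5 gives C(4,2) = 6; x_2 ≥ 4 gives C(5,2) = 10; x_3 ≥ 6 gives C(3,2) = 3. Together 19.
No two caps can be exceeded simultaneously, so the pair terms are all 0.
By inclusion–exclusion the count is 36 − 19 + 0 = 17.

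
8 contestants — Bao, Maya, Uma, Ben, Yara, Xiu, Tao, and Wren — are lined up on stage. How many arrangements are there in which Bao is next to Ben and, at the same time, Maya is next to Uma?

Treat {Bao,Ben} as one block (2 orders) and {Maya,Uma} as another (2 orders).
That leaves 6 units to arrange: 2 × 2 × 6! = 4 × 720 = 2880.

2880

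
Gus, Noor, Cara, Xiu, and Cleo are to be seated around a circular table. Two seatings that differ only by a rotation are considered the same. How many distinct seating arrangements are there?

24

Fix one person's seat to break rotational symmetry; the remaining 4 people can be arranged in (4)! = 24 ways.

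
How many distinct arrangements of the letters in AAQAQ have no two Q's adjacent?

Total arrangements of AAQAQ: 5!/(3!·2!) = 10.
Arrangements with the Q's together: treat QQ as one letter, giving (4)!/(3!) = 4.
Subtracting, 10 − 4 = 6 arrangements keep the Q's apart.

6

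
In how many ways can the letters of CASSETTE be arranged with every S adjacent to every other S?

Treat the 2 copies of S as a single block. The multiset to arrange is then {SS, A, C, E, E, T, T}, 7 items in all.
That gives (7)!/(2!·2!) = 1260 arrangements.

1260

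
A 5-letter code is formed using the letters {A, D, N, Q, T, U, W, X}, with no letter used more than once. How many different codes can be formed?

This is a permutation of 5 out of 8: P(8,5) = 8!/3!.
That product is 8 × 7 × 6 × 5 × 4 = 6720.

6720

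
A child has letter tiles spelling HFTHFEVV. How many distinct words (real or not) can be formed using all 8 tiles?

Letter multiplicities in HFTHFEVV: E×1, F×2, H×2, T×1, V×2.
The number of distinct arrangements is 8!/(2!·2!·2!) = 40320/8 = 5040.

5040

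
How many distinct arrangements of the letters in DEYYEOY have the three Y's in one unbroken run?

Treat the 3 copies of Y as a single block. The multiset to arrange is then {YYY, D, E, E, O}, 5 items in all.
That gives (5)!/(2!) = 60 arrangements.

60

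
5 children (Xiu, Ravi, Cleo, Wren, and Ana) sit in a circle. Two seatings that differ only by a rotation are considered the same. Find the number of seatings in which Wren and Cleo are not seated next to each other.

12

Without the restriction there are (4)! = 24 seatings.
Seatings with Wren beside Cleo: treat them as a block with 2 internal orders, giving 2 × (3)! = 12.
Subtracting, 24 − 12 = 12.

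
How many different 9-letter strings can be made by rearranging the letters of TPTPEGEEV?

The 9 letters of TPTPEGEEV have repeats: E appearing 3 times, P appearing twice, and T appearing twice.
So there are 9! / (3!·2!·2!) = 15120 distinguishable arrangements.

15120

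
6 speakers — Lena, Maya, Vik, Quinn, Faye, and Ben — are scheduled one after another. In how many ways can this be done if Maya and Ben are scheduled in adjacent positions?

Place the 4 others and the Maya-Ben pair as 5 objects in a line; the pair has 2 internal arrangements.
That gives 2 × 5! = 2 × 120 = 240.

240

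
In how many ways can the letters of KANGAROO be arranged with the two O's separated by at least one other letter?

7560

Total arrangements of KANGAROO: 8!/(2!·2!) = 10080.
Arrangements with the O's together: treat OO as one letter, giving (7)!/(2!) = 2520.
Hence 10080 − 2520 = 7560.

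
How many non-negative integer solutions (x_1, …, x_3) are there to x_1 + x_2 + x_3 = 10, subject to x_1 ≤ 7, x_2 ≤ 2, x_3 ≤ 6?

Without the upper bounds there are C(12,2) = 66 ways to split 10 among 3 variables.
Subtract solutions that violate a single cap (substitute x_i' = x_i − (cap_i+1)): x_1 ≥ 8 gives C(4,2) = 6; x_2 ≥ 3 gives C(9,2) = 36; x_3 ≥ 7 gives C(5,2) = 10. Together 52.
Add back pairs where two caps are both exceeded: 0 + 0 + 1 = 1.
By inclusion–exclusion the count is 66 − 52 + 1 = 15.

15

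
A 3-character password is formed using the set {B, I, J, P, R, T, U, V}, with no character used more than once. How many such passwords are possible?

336

This is a permutation of 3 out of 8: P(8,3) = 8!/5!.
That product is 8 × 7 × 6 = 336.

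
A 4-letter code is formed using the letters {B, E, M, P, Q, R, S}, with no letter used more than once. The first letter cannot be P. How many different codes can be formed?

720

The first letter has 7−1 = 6 choices (anything except P).
The remaining 3 letters are filled from the other 6 symbols without repetition: 6 × 5 × 4 = 120.
Total: 6 × 120 = 720.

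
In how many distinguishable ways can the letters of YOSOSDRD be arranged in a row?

5040

YOSOSDRD has 8 letters with D appearing twice, O appearing twice, and S appearing twice.
So there are 8! / (2!·2!·2!) = 5040 distinguishable arrangements.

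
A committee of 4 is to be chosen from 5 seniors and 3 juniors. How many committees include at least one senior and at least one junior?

Unrestricted: C(8,4) = 70 ways to pick any 4 of the 8.
Subtract selections that omit an entire group: no seniors → C(3,4) = 0; no juniors → C(5,4) = 5.
Both groups omitted at once is impossible, so 70 − 5 = 65.

65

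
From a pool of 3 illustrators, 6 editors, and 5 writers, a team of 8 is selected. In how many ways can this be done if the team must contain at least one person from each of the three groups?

2828

With no constraint there are C(14,8) = 3003 possible selections.
Subtract selections that omit an entire group: no illustrators → C(11,8) = 165; no editors → C(8,8) = 1; no writers → C(9,8) = 9.
Add back selections omitting two groups (i.e. drawn from a single group): C(3,8) + C(6,8) + C(5,8) = 0.
By inclusion–exclusion: 3003 − 175 + 0 = 2828.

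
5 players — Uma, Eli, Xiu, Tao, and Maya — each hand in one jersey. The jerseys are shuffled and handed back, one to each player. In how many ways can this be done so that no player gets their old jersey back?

44

Let Aᵢ be the assignments in which player i gets their old jersey. We want the size of the complement of A₁∪…∪A_5.
By inclusion–exclusion this is Σ_{j=0}^{5} (−1)^j C(5,j)·(5−j)!.
Computing: 120 − 120 + 60 − 20 + 5 − 1 = 44.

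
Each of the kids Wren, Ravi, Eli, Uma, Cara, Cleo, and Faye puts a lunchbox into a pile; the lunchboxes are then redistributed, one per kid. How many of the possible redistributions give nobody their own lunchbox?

1854

Count assignments avoiding every fixed point. For any j of the 7 kids fixed to their own lunchbox, the other 7−j can be arranged in (7−j)! ways.
By inclusion–exclusion this is Σ_{j=0}^{7} (−1)^j C(7,j)·(7−j)!.
Computing: 5040 − 5040 + 2520 − 840 + 210 − 42 + 7 − 1 = 1854.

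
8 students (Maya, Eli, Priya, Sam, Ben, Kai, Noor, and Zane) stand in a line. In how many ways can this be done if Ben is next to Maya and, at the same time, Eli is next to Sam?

2880

Treat {Ben,Maya} as one block (2 orders) and {Eli,Sam} as another (2 orders).
That leaves 6 units to arrange: 2 × 2 × 6! = 4 × 720 = 2880.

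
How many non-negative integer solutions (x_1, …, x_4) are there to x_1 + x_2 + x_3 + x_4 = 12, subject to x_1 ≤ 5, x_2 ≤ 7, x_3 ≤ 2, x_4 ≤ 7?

109

Without the upper bounds there are C(15,3) = 455 ways to split 12 among 4 variables.
Subtract solutions that violate a single cap (substitute x_i' = x_i − (cap_i+1)): x_1 ≥ 6 gives C(9,3) = 84; x_2 ≥ 8 gives C(7,3) = 35; x_3 ≥ 3 gives C(12,3) = 220; x_4 ≥ 8 gives C(7,3) = 35. Together 374.
Add back pairs where two caps are both exceeded: 0 + 20 + 0 + 4 + 0 + 4 = 28.
By inclusion–exclusion the count is 455 − 374 + 28 = 109.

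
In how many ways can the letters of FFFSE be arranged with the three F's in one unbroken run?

Treat the 3 copies of F as a single block. The multiset to arrange is then {FFF, E, S}, 3 items in all.
All 3 items are distinct, so there are (3)! = 6 arrangements.

6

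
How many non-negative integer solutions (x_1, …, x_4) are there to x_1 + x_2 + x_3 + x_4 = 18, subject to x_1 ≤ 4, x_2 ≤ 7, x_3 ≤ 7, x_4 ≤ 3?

20

By stars and bars, unrestricted non-negative solutions to x_1+…+x_4 = 18 number C(18+3,3) = 1330.
Subtract solutions that violate a single cap (substitute x_i' = x_i − (cap_i+1)): x_1 ≥ 5 gives C(16,3) = 560; x_2 ≥ 8 gives C(13,3) = 286; x_3 ≥ 8 gives C(13,3) = 286; x_4 ≥ 4 gives C(17,3) = 680. Together 1812.
Add back pairs where two caps are both exceeded: 56 + 56 + 220 + 10 + 84 + 84 = 510.
Subtract triples: 0 + 4 + 4 + 0 = 8.
By inclusion–exclusion the count is 1330 − 1812 + 510 − 8 = 20.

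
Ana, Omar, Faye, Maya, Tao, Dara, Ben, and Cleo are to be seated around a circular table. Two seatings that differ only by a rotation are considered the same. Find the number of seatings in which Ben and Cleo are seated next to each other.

Treat {Ben, Cleo} as one unit (2 internal orders) and seat the resulting 7 units around the table: (6)! circular arrangements.
So 2 × (6)! = 2 × 720 = 1440.

1440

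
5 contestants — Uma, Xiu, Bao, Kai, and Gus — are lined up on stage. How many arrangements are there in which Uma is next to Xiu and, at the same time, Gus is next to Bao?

24

Treat {Uma,Xiu} as one block (2 orders) and {Gus,Bao} as another (2 orders).
That leaves 3 units to arrange: 2 × 2 × 3! = 4 × 6 = 24.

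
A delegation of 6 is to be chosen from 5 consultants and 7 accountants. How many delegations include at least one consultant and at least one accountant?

Total 6-person selections from all 12: C(12,6) = 924.
Selections missing a whole group: no consultants → C(7,6) = 7; no accountants → C(5,6) = 0.
Both groups omitted at once is impossible, so 924 − 7 = 917.

917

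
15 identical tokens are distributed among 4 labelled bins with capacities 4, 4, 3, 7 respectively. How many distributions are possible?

20

Ignoring the caps, the number of non-negative solutions to x_1+…+x_4 = 15 is C(18,3) = 816.
Subtract solutions that violate a single cap (substitute x_i' = x_i − (cap_i+1)): x_1 ≥ 5 gives C(13,3) = 286; x_2 ≥ 5 gives C(13,3) = 286; x_3 ≥ 4 gives C(14,3) = 364; x_4 ≥ 8 gives C(10,3) = 120. Together 1056.
Add back pairs where two caps are both exceeded: 56 + 84 + 10 + 84 + 10 + 20 = 264.
Subtract triples: 4 + 0 + 0 + 0 = 4.
By inclusion–exclusion the count is 816 − 1056 + 264 − 4 = 20.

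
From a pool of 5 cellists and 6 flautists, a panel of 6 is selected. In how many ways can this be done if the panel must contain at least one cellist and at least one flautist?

With no constraint there are C(11,6) = 462 possible selections.
Selections missing a whole group: no cellists → C(6,6) = 1; no flautists → C(5,6) = 0.
Both groups omitted at once is impossible, so 462 − 1 = 461.

461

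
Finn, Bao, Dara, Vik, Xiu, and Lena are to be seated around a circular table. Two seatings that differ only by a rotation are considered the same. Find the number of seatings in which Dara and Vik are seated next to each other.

Treat {Dara, Vik} as one unit (2 internal orders) and seat the resulting 5 units around the table: (4)! circular arrangements.
So 2 × (4)! = 2 × 24 = 48.

48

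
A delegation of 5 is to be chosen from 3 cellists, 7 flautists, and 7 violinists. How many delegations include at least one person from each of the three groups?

With no constraint there are C(17,5) = 6188 possible selections.
Subtract selections that omit an entire group: no cellists → C(14,5) = 2002; no flautists → C(10,5) = 252; no violinists → C(10,5) = 252.
Add back selections omitting two groups (i.e. drawn from a single group): C(3,5) + C(7,5) + C(7,5) = 42.
By inclusion–exclusion: 6188 − 2506 + 42 = 3724.

3724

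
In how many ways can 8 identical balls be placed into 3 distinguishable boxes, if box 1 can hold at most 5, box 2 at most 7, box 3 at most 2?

17

By stars and bars, unrestricted non-negative solutions to x_1+…+x_3 = 8 number C(8+2,2) = 45.
Subtract solutions that violate a single cap (substitute x_i' = x_i − (cap_i+1)): x_1 ≥ 6 gives C(4,2) = 6; x_2 ≥ 8 gives C(2,2) = 1; x_3 ≥ 3 gives C(7,2) = 21. Together 28.
No two caps can be exceeded simultaneously, so the pair terms are all 0.
By inclusion–exclusion the count is 45 − 28 + 0 = 17.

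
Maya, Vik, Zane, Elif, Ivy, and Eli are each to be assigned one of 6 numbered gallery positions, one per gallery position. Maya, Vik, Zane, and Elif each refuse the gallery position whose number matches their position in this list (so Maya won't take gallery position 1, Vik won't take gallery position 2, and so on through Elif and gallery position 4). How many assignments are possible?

Let Aᵢ (for 1 ≤ i ≤ 4) be the placements that put person i in their forbidden gallery position. Any j of these fix j positions, leaving (6−j)! ways to fill the rest, and there are C(4,j) ways to pick which j.
By inclusion–exclusion, the number of valid placements is Σ_{j=0}^{4} (−1)^j C(4,j)·(6−j)!.
Computing: 720 − 480 + 144 − 24 + 2 = 362.

362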